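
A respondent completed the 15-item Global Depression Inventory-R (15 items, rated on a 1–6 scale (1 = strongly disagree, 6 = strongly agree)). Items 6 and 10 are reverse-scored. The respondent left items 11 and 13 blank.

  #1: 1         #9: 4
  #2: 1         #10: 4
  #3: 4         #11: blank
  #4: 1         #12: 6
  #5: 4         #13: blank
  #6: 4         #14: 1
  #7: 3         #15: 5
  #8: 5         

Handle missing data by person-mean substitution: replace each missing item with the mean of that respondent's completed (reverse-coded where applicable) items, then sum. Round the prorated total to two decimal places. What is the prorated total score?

Reverse-coded (reverse-coded value = 7 − response):
  item 6: 7 − 4 = 3
  item 10: 7 − 4 = 3
Completed scored items (13 of 15): 1, 1, 4, 1, 4, 3, 3, 5, 4, 3, 6, 1, 5; sum = 41.
Person mean = 41 / 13 ≈ 3.1538
Prorated total = (41 / 13) × 15 = 47.31 (to 2 dp)

47.31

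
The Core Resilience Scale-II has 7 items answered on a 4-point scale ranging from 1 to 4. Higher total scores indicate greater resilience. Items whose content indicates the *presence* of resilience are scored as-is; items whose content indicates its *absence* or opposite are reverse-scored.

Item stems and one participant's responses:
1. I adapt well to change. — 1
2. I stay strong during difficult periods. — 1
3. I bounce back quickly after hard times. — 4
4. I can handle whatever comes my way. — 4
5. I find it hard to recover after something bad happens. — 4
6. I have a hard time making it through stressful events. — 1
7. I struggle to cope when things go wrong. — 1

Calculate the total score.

19

Items 5, 6, 7 describe the absence/opposite of resilience → reverse-score.
reverse-coded value = 5 − response.
  item 1: 1
  item 2: 1
  item 3: 4
  item 4: 4
  item 5: 5 − 4 = 1
  item 6: 5 − 1 = 4
  item 7: 5 − 1 = 4
Total = 1 + 1 + 4 + 4 + 1 + 4 + 4 = 19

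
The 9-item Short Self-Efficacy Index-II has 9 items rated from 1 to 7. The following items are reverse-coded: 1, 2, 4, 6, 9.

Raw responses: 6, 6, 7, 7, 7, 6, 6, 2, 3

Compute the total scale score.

34

Reversing items 1, 2, 4, 6, & 9 with 8 − raw:
Total = (8−6) + (8−6) + 7 + (8−7) + 7 + (8−6) + 6 + 2 + (8−3)
      = 2 + 2 + 7 + 1 + 7 + 2 + 6 + 2 + 5 = 34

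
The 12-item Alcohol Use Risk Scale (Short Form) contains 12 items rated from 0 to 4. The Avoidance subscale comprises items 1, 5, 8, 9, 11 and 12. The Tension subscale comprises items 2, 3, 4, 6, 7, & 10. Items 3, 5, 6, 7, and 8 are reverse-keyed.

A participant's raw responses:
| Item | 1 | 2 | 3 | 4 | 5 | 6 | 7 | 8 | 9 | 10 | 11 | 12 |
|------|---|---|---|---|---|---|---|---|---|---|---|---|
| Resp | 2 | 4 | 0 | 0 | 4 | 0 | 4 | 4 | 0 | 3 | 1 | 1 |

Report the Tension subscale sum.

15

Tension items: 2, 3, 4, 6, 7, 10.
Of these, items 3, 6, and 7 are reverse-keyed; reverse-coded value = 4 − response.
  item 2: 4
  item 3: 4 − 0 = 4
  item 4: 0
  item 6: 4 − 0 = 4
  item 7: 4 − 4 = 0
  item 10: 3
Sum = 4 + 4 + 0 + 4 + 0 + 3 = 15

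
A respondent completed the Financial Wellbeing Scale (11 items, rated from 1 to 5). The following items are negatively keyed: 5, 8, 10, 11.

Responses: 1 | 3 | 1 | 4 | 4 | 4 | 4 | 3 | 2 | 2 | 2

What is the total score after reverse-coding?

Reversing items 5, 8, 10, and 11 with 6 − raw:
Total = 1 + 3 + 1 + 4 + (6−4) + 4 + 4 + (6−3) + 2 + (6−2) + (6−2)
      = 1 + 3 + 1 + 4 + 2 + 4 + 4 + 3 + 2 + 4 + 4 = 32

32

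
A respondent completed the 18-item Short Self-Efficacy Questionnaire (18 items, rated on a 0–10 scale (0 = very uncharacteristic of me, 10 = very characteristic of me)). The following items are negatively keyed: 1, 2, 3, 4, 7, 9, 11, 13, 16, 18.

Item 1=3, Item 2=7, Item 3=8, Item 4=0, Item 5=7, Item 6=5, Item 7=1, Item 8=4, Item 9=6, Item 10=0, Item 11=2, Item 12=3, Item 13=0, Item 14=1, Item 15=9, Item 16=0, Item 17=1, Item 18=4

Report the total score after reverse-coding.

Reversing items 1, 2, 3, 4, 7, 9, 11, 13, 16 and 18 with 10 − raw:
Total = (10−3) + (10−7) + (10−8) + (10−0) + 7 + 5 + (10−1) + 4 + (10−6) + 0 + (10−2) + 3 + (10−0) + 1 + 9 + (10−0) + 1 + (10−4)
      = 7 + 3 + 2 + 10 + 7 + 5 + 9 + 4 + 4 + 0 + 8 + 3 + 10 + 1 + 9 + 10 + 1 + 6 = 99

99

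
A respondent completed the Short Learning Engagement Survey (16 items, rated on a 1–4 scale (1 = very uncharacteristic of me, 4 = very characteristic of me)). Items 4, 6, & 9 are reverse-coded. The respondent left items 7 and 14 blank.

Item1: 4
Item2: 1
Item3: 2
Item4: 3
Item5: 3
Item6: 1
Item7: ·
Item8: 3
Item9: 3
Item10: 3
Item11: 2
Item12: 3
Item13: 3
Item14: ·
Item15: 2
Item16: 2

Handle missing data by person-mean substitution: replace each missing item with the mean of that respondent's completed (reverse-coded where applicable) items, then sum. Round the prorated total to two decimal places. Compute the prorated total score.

41.14

Reverse-coded (on a 1–4 scale, reversed = 5 − raw):
  item 4: 5 − 3 = 2
  item 6: 5 − 1 = 4
  item 9: 5 − 3 = 2
Completed scored items (14 of 16): 4, 1, 2, 2, 3, 4, 3, 2, 3, 2, 3, 3, 2, 2; sum = 36.
Person mean = 36 / 14 ≈ 2.5714
Prorated total = (36 / 14) × 16 = 41.14 (to 2 dp)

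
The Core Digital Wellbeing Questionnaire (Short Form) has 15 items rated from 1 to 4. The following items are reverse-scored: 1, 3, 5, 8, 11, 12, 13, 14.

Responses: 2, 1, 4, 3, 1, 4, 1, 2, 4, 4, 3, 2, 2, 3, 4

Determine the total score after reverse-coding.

Apply reverse scoring (on a 1–4 scale, reversed = 5 − raw):
  item 1: 5 − 2 = 3
  item 3: 5 − 4 = 1
  item 5: 5 − 1 = 4
  item 8: 5 − 2 = 3
  item 11: 5 − 3 = 2
  item 12: 5 − 2 = 3
  item 13: 5 − 2 = 3
  item 14: 5 − 3 = 2
Scored responses: 3, 1, 1, 3, 4, 4, 1, 3, 4, 4, 2, 3, 3, 2, 4
Total = 3 + 1 + 1 + 3 + 4 + 4 + 1 + 3 + 4 + 4 + 2 + 3 + 3 + 2 + 4 = 42

42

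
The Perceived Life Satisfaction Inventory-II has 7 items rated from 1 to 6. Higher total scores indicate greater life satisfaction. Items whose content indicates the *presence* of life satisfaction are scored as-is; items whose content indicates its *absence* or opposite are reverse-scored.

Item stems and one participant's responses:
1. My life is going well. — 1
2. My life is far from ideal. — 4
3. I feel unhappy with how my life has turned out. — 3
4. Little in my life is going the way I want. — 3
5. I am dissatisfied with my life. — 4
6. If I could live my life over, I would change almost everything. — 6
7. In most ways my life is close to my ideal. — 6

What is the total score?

22

Items 2, 3, 4, 5, 6 describe the absence/opposite of life satisfaction → reverse-score.
reverse-coded value = 7 − response.
  item 1: 1
  item 2: 7 − 4 = 3
  item 3: 7 − 3 = 4
  item 4: 7 − 3 = 4
  item 5: 7 − 4 = 3
  item 6: 7 − 6 = 1
  item 7: 6
Total = 1 + 3 + 4 + 4 + 3 + 1 + 6 = 22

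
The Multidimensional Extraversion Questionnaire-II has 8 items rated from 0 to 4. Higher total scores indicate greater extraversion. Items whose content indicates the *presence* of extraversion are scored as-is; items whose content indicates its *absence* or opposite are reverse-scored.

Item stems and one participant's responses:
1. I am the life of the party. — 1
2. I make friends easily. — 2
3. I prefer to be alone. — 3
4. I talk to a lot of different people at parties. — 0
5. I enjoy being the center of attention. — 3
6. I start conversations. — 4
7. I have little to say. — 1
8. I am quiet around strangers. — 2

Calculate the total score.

Items 3, 7, 8 describe the absence/opposite of extraversion → reverse-score.
reverse-coded value = 4 − response.
  item 1: 1
  item 2: 2
  item 3: 4 − 3 = 1
  item 4: 0
  item 5: 3
  item 6: 4
  item 7: 4 − 1 = 3
  item 8: 4 − 2 = 2
Total = 1 + 2 + 1 + 0 + 3 + 4 + 3 + 2 = 16

16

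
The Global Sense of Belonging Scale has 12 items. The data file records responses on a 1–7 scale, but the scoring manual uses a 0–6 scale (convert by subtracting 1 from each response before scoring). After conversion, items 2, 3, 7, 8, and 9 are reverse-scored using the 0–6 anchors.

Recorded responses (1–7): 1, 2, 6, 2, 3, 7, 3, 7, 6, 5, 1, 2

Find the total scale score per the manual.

25

Convert to 0–6: 0, 1, 5, 1, 2, 6, 2, 6, 5, 4, 0, 1
Reverse-coded (reversed = (0+6) − raw = 6 − raw):
  item 2: 6 − 1 = 5
  item 3: 6 − 5 = 1
  item 7: 6 − 2 = 4
  item 8: 6 − 6 = 0
  item 9: 6 − 5 = 1
Scored: 0, 5, 1, 1, 2, 6, 4, 0, 1, 4, 0, 1
Total = 25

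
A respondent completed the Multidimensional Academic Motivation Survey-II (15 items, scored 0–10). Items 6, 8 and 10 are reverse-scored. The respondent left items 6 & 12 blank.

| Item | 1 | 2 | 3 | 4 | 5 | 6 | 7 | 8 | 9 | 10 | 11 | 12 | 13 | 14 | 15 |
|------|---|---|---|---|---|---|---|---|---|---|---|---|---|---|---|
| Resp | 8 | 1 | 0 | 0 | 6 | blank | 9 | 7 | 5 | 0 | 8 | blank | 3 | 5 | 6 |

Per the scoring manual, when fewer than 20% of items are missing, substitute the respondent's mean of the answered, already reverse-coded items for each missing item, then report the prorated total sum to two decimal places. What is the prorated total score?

Reverse-coded (on a 0–10 scale, reversed = 10 − raw):
  item 8: 10 − 7 = 3
  item 10: 10 − 0 = 10
Completed scored items (13 of 15): 8, 1, 0, 0, 6, 9, 3, 5, 10, 8, 3, 5, 6; sum = 64.
Person mean = 64 / 13 ≈ 4.9231
Prorated total = (64 / 13) × 15 = 73.85 (to 2 dp)

73.85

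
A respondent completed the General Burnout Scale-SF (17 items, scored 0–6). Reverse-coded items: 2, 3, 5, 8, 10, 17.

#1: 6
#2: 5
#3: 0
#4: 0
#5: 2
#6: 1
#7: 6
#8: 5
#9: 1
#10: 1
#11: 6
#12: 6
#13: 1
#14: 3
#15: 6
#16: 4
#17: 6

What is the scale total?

Reverse-coded items (reverse-coded value = 6 − response):
  item 2: 6 − 5 = 1
  item 3: 6 − 0 = 6
  item 5: 6 − 2 = 4
  item 8: 6 − 5 = 1
  item 10: 6 − 1 = 5
  item 17: 6 − 6 = 0
After reverse-coding: 6, 1, 6, 0, 4, 1, 6, 1, 1, 5, 6, 6, 1, 3, 6, 4, 0
Total = 6 + 1 + 6 + 0 + 4 + 1 + 6 + 1 + 1 + 5 + 6 + 6 + 1 + 3 + 6 + 4 + 0 = 57

57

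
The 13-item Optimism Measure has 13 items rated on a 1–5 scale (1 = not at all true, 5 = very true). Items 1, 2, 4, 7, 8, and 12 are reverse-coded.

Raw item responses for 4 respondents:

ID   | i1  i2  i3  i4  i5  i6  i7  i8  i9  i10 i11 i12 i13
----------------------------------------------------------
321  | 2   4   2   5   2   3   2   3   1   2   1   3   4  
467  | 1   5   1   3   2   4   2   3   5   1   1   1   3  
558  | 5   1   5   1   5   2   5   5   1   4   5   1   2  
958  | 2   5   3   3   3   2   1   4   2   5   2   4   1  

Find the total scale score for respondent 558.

Respondent 558 raw: 5, 1, 5, 1, 5, 2, 5, 5, 1, 4, 5, 1, 2.
Reverse-coded (on a 1–5 scale, reversed = 6 − raw):
  item 1: 6 − 5 = 1
  item 2: 6 − 1 = 5
  item 3: 5
  item 4: 6 − 1 = 5
  item 5: 5
  item 6: 2
  item 7: 6 − 5 = 1
  item 8: 6 − 5 = 1
  item 9: 1
  item 10: 4
  item 11: 5
  item 12: 6 − 1 = 5
  item 13: 2
Sum = 1 + 5 + 5 + 5 + 5 + 2 + 1 + 1 + 1 + 4 + 5 + 5 + 2 = 42

42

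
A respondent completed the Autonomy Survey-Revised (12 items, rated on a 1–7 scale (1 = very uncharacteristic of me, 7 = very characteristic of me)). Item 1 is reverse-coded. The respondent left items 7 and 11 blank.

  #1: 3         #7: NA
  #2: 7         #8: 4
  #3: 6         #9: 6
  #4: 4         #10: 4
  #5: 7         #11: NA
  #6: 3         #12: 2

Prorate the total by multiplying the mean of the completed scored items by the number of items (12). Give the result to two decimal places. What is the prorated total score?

57.60

Reverse-coded (reversed = (1+7) − raw = 8 − raw):
  item 1: 8 − 3 = 5
Completed scored items (10 of 12): 5, 7, 6, 4, 7, 3, 4, 6, 4, 2; sum = 48.
Person mean = 48 / 10 ≈ 4.8000
Prorated total = (48 / 10) × 12 = 57.60 (to 2 dp)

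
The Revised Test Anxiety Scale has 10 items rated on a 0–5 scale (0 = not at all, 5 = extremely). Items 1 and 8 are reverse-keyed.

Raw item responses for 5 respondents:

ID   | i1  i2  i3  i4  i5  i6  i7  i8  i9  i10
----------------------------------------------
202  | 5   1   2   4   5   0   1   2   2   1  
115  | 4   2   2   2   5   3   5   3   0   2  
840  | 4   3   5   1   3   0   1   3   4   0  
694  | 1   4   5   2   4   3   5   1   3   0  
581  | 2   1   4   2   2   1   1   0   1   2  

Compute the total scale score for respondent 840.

20

Respondent 840 raw: 4, 3, 5, 1, 3, 0, 1, 3, 4, 0.
Reverse-coded (reversed = (0+5) − raw = 5 − raw):
  item 1: 5 − 4 = 1
  item 2: 3
  item 3: 5
  item 4: 1
  item 5: 3
  item 6: 0
  item 7: 1
  item 8: 5 − 3 = 2
  item 9: 4
  item 10: 0
Sum = 1 + 3 + 5 + 1 + 3 + 0 + 1 + 2 + 4 + 0 = 20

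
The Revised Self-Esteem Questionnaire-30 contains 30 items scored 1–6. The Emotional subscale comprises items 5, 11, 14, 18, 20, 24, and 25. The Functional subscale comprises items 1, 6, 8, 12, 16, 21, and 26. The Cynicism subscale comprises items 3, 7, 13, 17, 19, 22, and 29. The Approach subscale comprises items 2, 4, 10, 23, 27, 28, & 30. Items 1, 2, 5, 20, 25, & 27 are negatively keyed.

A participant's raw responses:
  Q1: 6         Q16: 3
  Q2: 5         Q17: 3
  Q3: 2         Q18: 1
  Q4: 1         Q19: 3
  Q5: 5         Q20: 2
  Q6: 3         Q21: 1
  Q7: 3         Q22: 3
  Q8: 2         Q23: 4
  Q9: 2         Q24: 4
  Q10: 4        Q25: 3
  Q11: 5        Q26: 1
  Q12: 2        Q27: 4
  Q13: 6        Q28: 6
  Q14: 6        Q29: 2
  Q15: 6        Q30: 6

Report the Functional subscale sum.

13

Functional items: 1, 6, 8, 12, 16, 21, 26.
Of these, item 1 is negatively keyed; reversed = (1+6) − raw = 7 − raw.
  item 1: 7 − 6 = 1
  item 6: 3
  item 8: 2
  item 12: 2
  item 16: 3
  item 21: 1
  item 26: 1
Sum = 1 + 3 + 2 + 2 + 3 + 1 + 1 = 13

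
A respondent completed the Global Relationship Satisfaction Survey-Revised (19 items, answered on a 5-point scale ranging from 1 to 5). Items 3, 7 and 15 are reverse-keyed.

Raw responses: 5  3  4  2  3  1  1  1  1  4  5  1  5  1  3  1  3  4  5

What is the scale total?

55

Reverse-keyed items use 6 − raw:
  item 3: 6 − 4 = 2
  item 7: 6 − 1 = 5
  item 15: 6 − 3 = 3
Scored responses: 5, 3, 2, 2, 3, 1, 5, 1, 1, 4, 5, 1, 5, 1, 3, 1, 3, 4, 5
Total = 5 + 3 + 2 + 2 + 3 + 1 + 5 + 1 + 1 + 4 + 5 + 1 + 5 + 1 + 3 + 1 + 3 + 4 + 5 = 55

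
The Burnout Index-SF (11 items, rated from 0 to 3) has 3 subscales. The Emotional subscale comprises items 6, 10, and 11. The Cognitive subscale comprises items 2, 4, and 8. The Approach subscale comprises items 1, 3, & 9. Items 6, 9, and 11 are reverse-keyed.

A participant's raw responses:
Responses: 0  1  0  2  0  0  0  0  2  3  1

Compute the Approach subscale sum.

1

Approach items: 1, 3, 9.
Of these, item 9 is reverse-keyed; reversed = (0+3) − raw = 3 − raw.
  item 1: 0
  item 3: 0
  item 9: 3 − 2 = 1
Sum = 0 + 0 + 1 = 1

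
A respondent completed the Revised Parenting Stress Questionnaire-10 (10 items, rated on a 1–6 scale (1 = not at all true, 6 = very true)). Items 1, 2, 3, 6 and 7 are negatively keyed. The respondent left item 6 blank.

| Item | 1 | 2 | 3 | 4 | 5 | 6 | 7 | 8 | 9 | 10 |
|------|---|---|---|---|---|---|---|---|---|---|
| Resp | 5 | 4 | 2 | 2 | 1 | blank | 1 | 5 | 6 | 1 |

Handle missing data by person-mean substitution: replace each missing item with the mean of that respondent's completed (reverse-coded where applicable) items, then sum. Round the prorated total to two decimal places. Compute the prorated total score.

34.44

Reverse-coded (reversed = (1+6) − raw = 7 − raw):
  item 1: 7 − 5 = 2
  item 2: 7 − 4 = 3
  item 3: 7 − 2 = 5
  item 7: 7 − 1 = 6
Completed scored items (9 of 10): 2, 3, 5, 2, 1, 6, 5, 6, 1; sum = 31.
Person mean = 31 / 9 ≈ 3.4444
Prorated total = (31 / 9) × 10 = 34.44 (to 2 dp)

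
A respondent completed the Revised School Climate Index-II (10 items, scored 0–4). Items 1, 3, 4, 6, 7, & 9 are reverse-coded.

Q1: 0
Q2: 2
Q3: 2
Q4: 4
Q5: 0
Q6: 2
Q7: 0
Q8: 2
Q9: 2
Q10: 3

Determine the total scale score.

21

Apply reverse scoring (on a 0–4 scale, reversed = 4 − raw):
  item 1: 4 − 0 = 4
  item 3: 4 − 2 = 2
  item 4: 4 − 4 = 0
  item 6: 4 − 2 = 2
  item 7: 4 − 0 = 4
  item 9: 4 − 2 = 2
Scored items: 4, 2, 2, 0, 0, 2, 4, 2, 2, 3
Total = 4 + 2 + 2 + 0 + 0 + 2 + 4 + 2 + 2 + 3 = 21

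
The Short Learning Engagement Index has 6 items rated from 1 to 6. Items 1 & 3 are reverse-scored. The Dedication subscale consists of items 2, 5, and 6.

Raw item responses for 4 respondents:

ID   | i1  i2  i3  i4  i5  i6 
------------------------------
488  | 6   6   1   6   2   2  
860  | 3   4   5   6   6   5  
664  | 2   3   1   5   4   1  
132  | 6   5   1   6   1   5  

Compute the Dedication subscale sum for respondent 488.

10

Respondent 488 raw: 6, 6, 1, 6, 2, 2.
Dedication items: 2, 5, 6.
Reverse-coded (reversed = (1+6) − raw = 7 − raw):
  item 2: 6
  item 5: 2
  item 6: 2
Sum = 6 + 2 + 2 = 10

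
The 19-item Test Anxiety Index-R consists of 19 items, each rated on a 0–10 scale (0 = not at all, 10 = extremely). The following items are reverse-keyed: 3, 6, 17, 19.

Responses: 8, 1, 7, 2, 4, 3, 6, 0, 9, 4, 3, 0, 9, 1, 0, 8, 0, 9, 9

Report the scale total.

Reverse-keyed items use 10 − raw:
  item 3: 10 − 7 = 3
  item 6: 10 − 3 = 7
  item 17: 10 − 0 = 10
  item 19: 10 − 9 = 1
Scored items: 8, 1, 3, 2, 4, 7, 6, 0, 9, 4, 3, 0, 9, 1, 0, 8, 10, 9, 1
Total = 8 + 1 + 3 + 2 + 4 + 7 + 6 + 0 + 9 + 4 + 3 + 0 + 9 + 1 + 0 + 8 + 10 + 9 + 1 = 85

85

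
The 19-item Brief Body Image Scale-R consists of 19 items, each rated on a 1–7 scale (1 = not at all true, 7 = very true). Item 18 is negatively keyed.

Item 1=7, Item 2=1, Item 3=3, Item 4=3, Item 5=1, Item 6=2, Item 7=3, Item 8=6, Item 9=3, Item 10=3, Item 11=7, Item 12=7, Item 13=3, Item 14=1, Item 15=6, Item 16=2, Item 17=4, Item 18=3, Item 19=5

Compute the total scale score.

72

Reversing item 18 with 8 − raw:
Total = 7 + 1 + 3 + 3 + 1 + 2 + 3 + 6 + 3 + 3 + 7 + 7 + 3 + 1 + 6 + 2 + 4 + (8−3) + 5
      = 7 + 1 + 3 + 3 + 1 + 2 + 3 + 6 + 3 + 3 + 7 + 7 + 3 + 1 + 6 + 2 + 4 + 5 + 5 = 72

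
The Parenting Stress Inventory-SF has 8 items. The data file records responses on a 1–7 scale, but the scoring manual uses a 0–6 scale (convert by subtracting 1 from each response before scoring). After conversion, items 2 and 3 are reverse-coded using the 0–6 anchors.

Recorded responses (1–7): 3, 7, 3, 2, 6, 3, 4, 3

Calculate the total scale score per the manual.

Convert to 0–6: 2, 6, 2, 1, 5, 2, 3, 2
Reverse-coded (reversed = (0+6) − raw = 6 − raw):
  item 2: 6 − 6 = 0
  item 3: 6 − 2 = 4
Scored: 2, 0, 4, 1, 5, 2, 3, 2
Total = 19

19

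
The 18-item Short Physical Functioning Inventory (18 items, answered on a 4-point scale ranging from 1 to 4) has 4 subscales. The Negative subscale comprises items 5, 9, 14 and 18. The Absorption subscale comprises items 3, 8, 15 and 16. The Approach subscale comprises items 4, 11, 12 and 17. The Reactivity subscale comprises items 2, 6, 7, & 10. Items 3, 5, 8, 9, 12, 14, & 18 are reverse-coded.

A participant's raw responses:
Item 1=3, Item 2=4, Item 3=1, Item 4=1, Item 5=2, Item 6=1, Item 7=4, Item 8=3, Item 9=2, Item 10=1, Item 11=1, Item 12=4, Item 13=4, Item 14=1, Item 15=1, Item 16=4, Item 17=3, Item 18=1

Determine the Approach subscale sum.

6

Approach items: 4, 11, 12, 17.
Of these, item 12 is reverse-coded; reversed = (1+4) − raw = 5 − raw.
  item 4: 1
  item 11: 1
  item 12: 5 − 4 = 1
  item 17: 3
Sum = 1 + 1 + 1 + 3 = 6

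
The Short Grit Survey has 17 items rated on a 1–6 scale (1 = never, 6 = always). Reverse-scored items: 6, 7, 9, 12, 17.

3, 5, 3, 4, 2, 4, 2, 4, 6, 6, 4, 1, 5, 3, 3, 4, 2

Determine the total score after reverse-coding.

66

Apply reverse scoring (reversed = (1+6) − raw = 7 − raw):
  item 6: 7 − 4 = 3
  item 7: 7 − 2 = 5
  item 9: 7 − 6 = 1
  item 12: 7 − 1 = 6
  item 17: 7 − 2 = 5
Scored responses: 3, 5, 3, 4, 2, 3, 5, 4, 1, 6, 4, 6, 5, 3, 3, 4, 5
Total = 3 + 5 + 3 + 4 + 2 + 3 + 5 + 4 + 1 + 6 + 4 + 6 + 5 + 3 + 3 + 4 + 5 = 66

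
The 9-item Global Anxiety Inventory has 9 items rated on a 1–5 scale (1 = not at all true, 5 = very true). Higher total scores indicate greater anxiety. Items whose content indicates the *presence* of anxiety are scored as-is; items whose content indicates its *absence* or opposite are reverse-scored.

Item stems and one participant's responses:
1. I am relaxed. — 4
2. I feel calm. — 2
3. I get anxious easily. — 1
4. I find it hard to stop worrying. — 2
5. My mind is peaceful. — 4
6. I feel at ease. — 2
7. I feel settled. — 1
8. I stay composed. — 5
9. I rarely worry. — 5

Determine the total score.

Items 1, 2, 5, 6, 7, 8, 9 describe the absence/opposite of anxiety → reverse-score.
on a 1–5 scale, reversed = 6 − raw.
  item 1: 6 − 4 = 2
  item 2: 6 − 2 = 4
  item 3: 1
  item 4: 2
  item 5: 6 − 4 = 2
  item 6: 6 − 2 = 4
  item 7: 6 − 1 = 5
  item 8: 6 − 5 = 1
  item 9: 6 − 5 = 1
Total = 2 + 4 + 1 + 2 + 2 + 4 + 5 + 1 + 1 = 22

22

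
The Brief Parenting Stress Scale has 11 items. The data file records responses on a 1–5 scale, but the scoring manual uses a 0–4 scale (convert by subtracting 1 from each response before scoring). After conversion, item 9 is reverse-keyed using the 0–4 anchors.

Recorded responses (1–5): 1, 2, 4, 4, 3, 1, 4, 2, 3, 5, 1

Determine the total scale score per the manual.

Convert to 0–4: 0, 1, 3, 3, 2, 0, 3, 1, 2, 4, 0
Reverse-coded (reversed = (0+4) − raw = 4 − raw):
  item 9: 4 − 2 = 2
Scored: 0, 1, 3, 3, 2, 0, 3, 1, 2, 4, 0
Total = 19

19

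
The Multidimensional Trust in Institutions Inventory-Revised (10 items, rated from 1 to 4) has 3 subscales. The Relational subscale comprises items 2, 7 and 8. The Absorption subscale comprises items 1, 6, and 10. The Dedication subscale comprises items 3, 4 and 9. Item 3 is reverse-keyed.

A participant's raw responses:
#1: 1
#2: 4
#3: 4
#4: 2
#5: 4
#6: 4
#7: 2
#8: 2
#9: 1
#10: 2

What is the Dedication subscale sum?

4

Dedication items: 3, 4, 9.
Of these, item 3 is reverse-keyed; reverse-coded value = 5 − response.
  item 3: 5 − 4 = 1
  item 4: 2
  item 9: 1
Sum = 1 + 2 + 1 = 4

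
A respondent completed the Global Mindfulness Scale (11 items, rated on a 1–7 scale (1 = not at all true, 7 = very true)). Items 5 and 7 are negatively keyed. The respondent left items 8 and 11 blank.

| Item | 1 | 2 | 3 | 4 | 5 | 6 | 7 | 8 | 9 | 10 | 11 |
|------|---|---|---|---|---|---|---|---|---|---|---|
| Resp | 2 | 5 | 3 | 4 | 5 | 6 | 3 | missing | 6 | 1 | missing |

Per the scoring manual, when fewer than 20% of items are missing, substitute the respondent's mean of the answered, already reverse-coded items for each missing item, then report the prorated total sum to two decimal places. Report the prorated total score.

42.78

Reverse-coded (on a 1–7 scale, reversed = 8 − raw):
  item 5: 8 − 5 = 3
  item 7: 8 − 3 = 5
Completed scored items (9 of 11): 2, 5, 3, 4, 3, 6, 5, 6, 1; sum = 35.
Person mean = 35 / 9 ≈ 3.8889
Prorated total = (35 / 9) × 11 = 42.78 (to 2 dp)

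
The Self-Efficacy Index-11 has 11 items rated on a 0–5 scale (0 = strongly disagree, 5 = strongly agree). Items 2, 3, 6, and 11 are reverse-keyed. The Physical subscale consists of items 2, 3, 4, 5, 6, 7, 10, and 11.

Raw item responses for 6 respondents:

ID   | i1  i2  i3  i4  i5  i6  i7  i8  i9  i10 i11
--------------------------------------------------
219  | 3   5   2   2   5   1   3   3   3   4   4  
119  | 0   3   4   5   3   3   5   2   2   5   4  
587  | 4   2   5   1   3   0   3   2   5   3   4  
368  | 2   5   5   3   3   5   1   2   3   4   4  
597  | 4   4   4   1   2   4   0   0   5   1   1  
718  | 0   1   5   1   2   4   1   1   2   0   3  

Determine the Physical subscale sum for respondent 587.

Respondent 587 raw: 4, 2, 5, 1, 3, 0, 3, 2, 5, 3, 4.
Physical items: 2, 3, 4, 5, 6, 7, 10, 11.
Reverse-coded (reverse-coded value = 5 − response):
  item 2: 5 − 2 = 3
  item 3: 5 − 5 = 0
  item 4: 1
  item 5: 3
  item 6: 5 − 0 = 5
  item 7: 3
  item 10: 3
  item 11: 5 − 4 = 1
Sum = 3 + 0 + 1 + 3 + 5 + 3 + 3 + 1 = 19

19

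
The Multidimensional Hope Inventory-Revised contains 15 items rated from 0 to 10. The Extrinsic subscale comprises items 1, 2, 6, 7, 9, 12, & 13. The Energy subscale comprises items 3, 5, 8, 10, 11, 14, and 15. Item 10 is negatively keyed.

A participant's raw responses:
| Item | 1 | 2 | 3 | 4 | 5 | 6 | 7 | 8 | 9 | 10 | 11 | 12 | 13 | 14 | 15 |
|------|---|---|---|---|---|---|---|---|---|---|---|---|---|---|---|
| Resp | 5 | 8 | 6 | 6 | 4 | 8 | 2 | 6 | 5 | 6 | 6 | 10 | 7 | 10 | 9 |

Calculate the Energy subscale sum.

Energy items: 3, 5, 8, 10, 11, 14, 15.
Of these, item 10 is negatively keyed; reversed = (0+10) − raw = 10 − raw.
  item 3: 6
  item 5: 4
  item 8: 6
  item 10: 10 − 6 = 4
  item 11: 6
  item 14: 10
  item 15: 9
Sum = 6 + 4 + 6 + 4 + 6 + 10 + 9 = 45

45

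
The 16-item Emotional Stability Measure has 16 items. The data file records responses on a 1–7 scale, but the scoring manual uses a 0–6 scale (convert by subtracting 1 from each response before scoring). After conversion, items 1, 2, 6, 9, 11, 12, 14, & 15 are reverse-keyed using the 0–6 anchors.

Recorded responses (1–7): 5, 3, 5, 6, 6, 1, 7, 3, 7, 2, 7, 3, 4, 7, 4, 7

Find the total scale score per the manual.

Convert to 0–6: 4, 2, 4, 5, 5, 0, 6, 2, 6, 1, 6, 2, 3, 6, 3, 6
Reverse-coded (on a 0–6 scale, reversed = 6 − raw):
  item 1: 6 − 4 = 2
  item 2: 6 − 2 = 4
  item 6: 6 − 0 = 6
  item 9: 6 − 6 = 0
  item 11: 6 − 6 = 0
  item 12: 6 − 2 = 4
  item 14: 6 − 6 = 0
  item 15: 6 − 3 = 3
Scored: 2, 4, 4, 5, 5, 6, 6, 2, 0, 1, 0, 4, 3, 0, 3, 6
Total = 51

51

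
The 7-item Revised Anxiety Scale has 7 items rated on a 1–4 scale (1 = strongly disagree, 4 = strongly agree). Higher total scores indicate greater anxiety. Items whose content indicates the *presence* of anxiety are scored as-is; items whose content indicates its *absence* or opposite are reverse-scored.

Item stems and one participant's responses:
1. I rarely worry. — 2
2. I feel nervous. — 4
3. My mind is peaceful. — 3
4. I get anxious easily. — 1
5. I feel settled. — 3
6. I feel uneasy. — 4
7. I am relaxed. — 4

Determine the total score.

17

Items 1, 3, 5, 7 describe the absence/opposite of anxiety → reverse-score.
reversed = (1+4) − raw = 5 − raw.
  item 1: 5 − 2 = 3
  item 2: 4
  item 3: 5 − 3 = 2
  item 4: 1
  item 5: 5 − 3 = 2
  item 6: 4
  item 7: 5 − 4 = 1
Total = 3 + 4 + 2 + 1 + 2 + 4 + 1 = 17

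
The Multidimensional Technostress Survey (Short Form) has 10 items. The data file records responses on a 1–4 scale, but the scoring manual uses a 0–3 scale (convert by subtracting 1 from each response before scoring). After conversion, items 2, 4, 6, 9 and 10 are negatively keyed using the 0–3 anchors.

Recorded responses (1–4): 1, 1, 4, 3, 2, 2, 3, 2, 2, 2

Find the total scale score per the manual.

Convert to 0–3: 0, 0, 3, 2, 1, 1, 2, 1, 1, 1
Reverse-coded (on a 0–3 scale, reversed = 3 − raw):
  item 2: 3 − 0 = 3
  item 4: 3 − 2 = 1
  item 6: 3 − 1 = 2
  item 9: 3 − 1 = 2
  item 10: 3 − 1 = 2
Scored: 0, 3, 3, 1, 1, 2, 2, 1, 2, 2
Total = 17

17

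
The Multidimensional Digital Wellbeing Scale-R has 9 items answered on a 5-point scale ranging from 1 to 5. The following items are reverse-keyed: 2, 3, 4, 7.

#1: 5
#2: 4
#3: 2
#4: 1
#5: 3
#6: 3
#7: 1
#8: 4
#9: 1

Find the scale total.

Reversing items 2, 3, 4, & 7 with 6 − raw:
Total = 5 + (6−4) + (6−2) + (6−1) + 3 + 3 + (6−1) + 4 + 1
      = 5 + 2 + 4 + 5 + 3 + 3 + 5 + 4 + 1 = 32

32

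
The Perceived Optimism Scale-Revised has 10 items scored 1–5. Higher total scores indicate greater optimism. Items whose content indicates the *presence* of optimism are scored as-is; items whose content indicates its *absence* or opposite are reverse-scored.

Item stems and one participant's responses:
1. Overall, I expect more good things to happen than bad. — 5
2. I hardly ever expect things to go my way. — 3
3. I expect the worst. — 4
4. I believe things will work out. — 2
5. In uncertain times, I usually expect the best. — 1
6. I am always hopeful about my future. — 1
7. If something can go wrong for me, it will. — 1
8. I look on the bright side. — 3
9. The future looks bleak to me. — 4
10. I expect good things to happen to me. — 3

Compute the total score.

Items 2, 3, 7, 9 describe the absence/opposite of optimism → reverse-score.
on a 1–5 scale, reversed = 6 − raw.
  item 1: 5
  item 2: 6 − 3 = 3
  item 3: 6 − 4 = 2
  item 4: 2
  item 5: 1
  item 6: 1
  item 7: 6 − 1 = 5
  item 8: 3
  item 9: 6 − 4 = 2
  item 10: 3
Total = 5 + 3 + 2 + 2 + 1 + 1 + 5 + 3 + 2 + 3 = 27

27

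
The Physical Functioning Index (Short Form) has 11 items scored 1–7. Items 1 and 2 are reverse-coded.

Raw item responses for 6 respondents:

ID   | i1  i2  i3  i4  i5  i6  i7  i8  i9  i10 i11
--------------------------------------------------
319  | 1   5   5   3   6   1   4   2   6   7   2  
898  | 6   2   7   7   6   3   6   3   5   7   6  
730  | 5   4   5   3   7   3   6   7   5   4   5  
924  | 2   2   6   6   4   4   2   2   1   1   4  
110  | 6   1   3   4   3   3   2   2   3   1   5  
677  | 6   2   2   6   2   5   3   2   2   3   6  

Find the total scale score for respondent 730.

Respondent 730 raw: 5, 4, 5, 3, 7, 3, 6, 7, 5, 4, 5.
Reverse-coded (reversed = (1+7) − raw = 8 − raw):
  item 1: 8 − 5 = 3
  item 2: 8 − 4 = 4
  item 3: 5
  item 4: 3
  item 5: 7
  item 6: 3
  item 7: 6
  item 8: 7
  item 9: 5
  item 10: 4
  item 11: 5
Sum = 3 + 4 + 5 + 3 + 7 + 3 + 6 + 7 + 5 + 4 + 5 = 52

52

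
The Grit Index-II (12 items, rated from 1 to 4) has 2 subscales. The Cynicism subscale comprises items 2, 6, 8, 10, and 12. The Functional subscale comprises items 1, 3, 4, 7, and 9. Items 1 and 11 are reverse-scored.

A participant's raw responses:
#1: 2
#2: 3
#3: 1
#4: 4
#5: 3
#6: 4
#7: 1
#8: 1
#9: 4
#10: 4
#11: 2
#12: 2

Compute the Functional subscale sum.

Functional items: 1, 3, 4, 7, 9.
Of these, item 1 is reverse-scored; reversed = (1+4) − raw = 5 − raw.
  item 1: 5 − 2 = 3
  item 3: 1
  item 4: 4
  item 7: 1
  item 9: 4
Sum = 3 + 1 + 4 + 1 + 4 = 13

13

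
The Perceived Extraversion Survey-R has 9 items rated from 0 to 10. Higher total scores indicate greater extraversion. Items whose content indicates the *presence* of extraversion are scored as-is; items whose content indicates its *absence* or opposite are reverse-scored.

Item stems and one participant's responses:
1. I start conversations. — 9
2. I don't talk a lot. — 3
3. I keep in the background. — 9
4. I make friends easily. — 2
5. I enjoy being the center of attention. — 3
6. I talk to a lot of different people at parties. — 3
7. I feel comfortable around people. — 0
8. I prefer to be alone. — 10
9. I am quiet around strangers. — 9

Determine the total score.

26

Items 2, 3, 8, 9 describe the absence/opposite of extraversion → reverse-score.
reversed = (0+10) − raw = 10 − raw.
  item 1: 9
  item 2: 10 − 3 = 7
  item 3: 10 − 9 = 1
  item 4: 2
  item 5: 3
  item 6: 3
  item 7: 0
  item 8: 10 − 10 = 0
  item 9: 10 − 9 = 1
Total = 9 + 7 + 1 + 2 + 3 + 3 + 0 + 0 + 1 = 26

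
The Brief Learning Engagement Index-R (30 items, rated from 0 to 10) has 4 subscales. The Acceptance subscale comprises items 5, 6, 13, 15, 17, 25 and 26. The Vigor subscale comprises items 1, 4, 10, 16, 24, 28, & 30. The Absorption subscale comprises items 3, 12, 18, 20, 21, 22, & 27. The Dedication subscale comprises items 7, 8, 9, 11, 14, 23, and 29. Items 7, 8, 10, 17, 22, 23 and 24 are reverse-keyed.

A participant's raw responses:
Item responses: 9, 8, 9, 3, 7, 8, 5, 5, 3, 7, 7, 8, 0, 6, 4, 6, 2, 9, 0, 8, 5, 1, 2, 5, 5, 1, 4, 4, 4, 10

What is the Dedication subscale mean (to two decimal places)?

Dedication items: 7, 8, 9, 11, 14, 23, 29.
Of these, items 7, 8, & 23 are reverse-keyed; reversed = (0+10) − raw = 10 − raw.
  item 7: 10 − 5 = 5
  item 8: 10 − 5 = 5
  item 9: 3
  item 11: 7
  item 14: 6
  item 23: 10 − 2 = 8
  item 29: 4
Sum = 5 + 5 + 3 + 7 + 6 + 8 + 4 = 38
Mean = 38 / 7 = 5.43

5.43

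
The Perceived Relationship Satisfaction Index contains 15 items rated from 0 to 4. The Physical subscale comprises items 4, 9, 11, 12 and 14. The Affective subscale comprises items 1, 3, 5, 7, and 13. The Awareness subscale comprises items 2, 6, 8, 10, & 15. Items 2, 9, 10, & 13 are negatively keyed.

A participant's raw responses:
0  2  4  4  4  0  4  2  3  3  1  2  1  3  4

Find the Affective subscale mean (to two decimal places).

Affective items: 1, 3, 5, 7, 13.
Of these, item 13 is negatively keyed; reversed = (0+4) − raw = 4 − raw.
  item 1: 0
  item 3: 4
  item 5: 4
  item 7: 4
  item 13: 4 − 1 = 3
Sum = 0 + 4 + 4 + 4 + 3 = 15
Mean = 15 / 5 = 3.00

3.00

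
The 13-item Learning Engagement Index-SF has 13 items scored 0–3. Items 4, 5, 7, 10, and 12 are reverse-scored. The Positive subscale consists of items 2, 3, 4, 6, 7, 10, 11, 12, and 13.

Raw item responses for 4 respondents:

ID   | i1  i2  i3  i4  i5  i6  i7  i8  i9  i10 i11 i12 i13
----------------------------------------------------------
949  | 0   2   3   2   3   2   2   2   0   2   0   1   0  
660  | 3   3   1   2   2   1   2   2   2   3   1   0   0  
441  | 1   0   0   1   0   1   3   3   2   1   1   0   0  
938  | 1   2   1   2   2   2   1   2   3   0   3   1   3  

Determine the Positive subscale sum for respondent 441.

9

Respondent 441 raw: 1, 0, 0, 1, 0, 1, 3, 3, 2, 1, 1, 0, 0.
Positive items: 2, 3, 4, 6, 7, 10, 11, 12, 13.
Reverse-coded (reverse-coded value = 3 − response):
  item 2: 0
  item 3: 0
  item 4: 3 − 1 = 2
  item 6: 1
  item 7: 3 − 3 = 0
  item 10: 3 − 1 = 2
  item 11: 1
  item 12: 3 − 0 = 3
  item 13: 0
Sum = 0 + 0 + 2 + 1 + 0 + 2 + 1 + 3 + 0 = 9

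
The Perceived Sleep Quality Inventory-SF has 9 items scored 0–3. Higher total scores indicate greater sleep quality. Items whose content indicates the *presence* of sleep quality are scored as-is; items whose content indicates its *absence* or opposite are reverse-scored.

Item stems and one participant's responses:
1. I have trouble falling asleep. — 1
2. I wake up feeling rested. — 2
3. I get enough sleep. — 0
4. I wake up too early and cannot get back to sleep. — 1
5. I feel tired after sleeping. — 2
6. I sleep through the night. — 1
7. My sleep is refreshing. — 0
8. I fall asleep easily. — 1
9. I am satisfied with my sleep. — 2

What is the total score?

11

Items 1, 4, 5 describe the absence/opposite of sleep quality → reverse-score.
reverse-coded value = 3 − response.
  item 1: 3 − 1 = 2
  item 2: 2
  item 3: 0
  item 4: 3 − 1 = 2
  item 5: 3 − 2 = 1
  item 6: 1
  item 7: 0
  item 8: 1
  item 9: 2
Total = 2 + 2 + 0 + 2 + 1 + 1 + 0 + 1 + 2 = 11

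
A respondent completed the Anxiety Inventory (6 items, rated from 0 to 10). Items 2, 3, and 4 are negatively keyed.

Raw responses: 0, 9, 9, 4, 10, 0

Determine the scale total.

Reverse-coded items (reversed = (0+10) − raw = 10 − raw):
  item 2: 10 − 9 = 1
  item 3: 10 − 9 = 1
  item 4: 10 − 4 = 6
Scored items: 0, 1, 1, 6, 10, 0
Total = 0 + 1 + 1 + 6 + 10 + 0 = 18

18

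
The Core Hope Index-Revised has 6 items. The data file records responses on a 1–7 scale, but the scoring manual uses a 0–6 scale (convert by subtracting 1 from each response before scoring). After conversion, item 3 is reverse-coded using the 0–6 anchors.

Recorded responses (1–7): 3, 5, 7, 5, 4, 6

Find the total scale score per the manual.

18

Convert to 0–6: 2, 4, 6, 4, 3, 5
Reverse-coded (reversed = (0+6) − raw = 6 − raw):
  item 3: 6 − 6 = 0
Scored: 2, 4, 0, 4, 3, 5
Total = 18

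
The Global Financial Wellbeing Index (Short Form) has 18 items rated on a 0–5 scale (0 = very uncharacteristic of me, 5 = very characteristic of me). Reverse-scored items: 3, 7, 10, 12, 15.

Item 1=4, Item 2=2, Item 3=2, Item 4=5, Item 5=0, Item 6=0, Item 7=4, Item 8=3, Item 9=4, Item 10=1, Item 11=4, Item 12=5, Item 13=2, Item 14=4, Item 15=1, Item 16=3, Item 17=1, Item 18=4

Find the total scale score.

48

Raw sum = 49. Reverse-scored items: 3, 7, 10, 12, 15; their raw sum = 13.
Each reversal replaces raw with 5 − raw, changing the total by 5 − 2·raw per item.
Total = 49 + 5·5 − 2·13 = 49 + 25 − 26 = 48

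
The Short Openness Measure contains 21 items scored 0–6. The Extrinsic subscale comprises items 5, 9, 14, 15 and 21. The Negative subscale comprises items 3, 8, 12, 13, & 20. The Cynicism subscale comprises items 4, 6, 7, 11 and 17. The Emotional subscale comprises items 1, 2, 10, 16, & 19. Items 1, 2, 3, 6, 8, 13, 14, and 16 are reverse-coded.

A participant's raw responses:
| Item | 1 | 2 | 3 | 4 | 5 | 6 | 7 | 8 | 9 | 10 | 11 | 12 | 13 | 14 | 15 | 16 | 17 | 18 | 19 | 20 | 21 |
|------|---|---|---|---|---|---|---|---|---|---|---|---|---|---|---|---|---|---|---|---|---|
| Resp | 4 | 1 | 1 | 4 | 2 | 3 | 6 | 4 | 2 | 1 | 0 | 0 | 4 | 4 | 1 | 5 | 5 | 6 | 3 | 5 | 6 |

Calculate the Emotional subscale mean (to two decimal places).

Emotional items: 1, 2, 10, 16, 19.
Of these, items 1, 2 and 16 are reverse-coded; on a 0–6 scale, reversed = 6 − raw.
  item 1: 6 − 4 = 2
  item 2: 6 − 1 = 5
  item 10: 1
  item 16: 6 − 5 = 1
  item 19: 3
Sum = 2 + 5 + 1 + 1 + 3 = 12
Mean = 12 / 5 = 2.40

2.40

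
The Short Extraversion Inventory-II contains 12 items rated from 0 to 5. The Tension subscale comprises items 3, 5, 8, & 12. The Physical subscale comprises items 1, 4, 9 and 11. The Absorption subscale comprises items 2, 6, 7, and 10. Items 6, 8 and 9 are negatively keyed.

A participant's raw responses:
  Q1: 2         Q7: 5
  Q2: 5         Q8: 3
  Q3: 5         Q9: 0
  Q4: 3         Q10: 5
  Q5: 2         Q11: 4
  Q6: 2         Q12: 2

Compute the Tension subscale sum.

11

Tension items: 3, 5, 8, 12.
Of these, item 8 is negatively keyed; on a 0–5 scale, reversed = 5 − raw.
  item 3: 5
  item 5: 2
  item 8: 5 − 3 = 2
  item 12: 2
Sum = 5 + 2 + 2 + 2 = 11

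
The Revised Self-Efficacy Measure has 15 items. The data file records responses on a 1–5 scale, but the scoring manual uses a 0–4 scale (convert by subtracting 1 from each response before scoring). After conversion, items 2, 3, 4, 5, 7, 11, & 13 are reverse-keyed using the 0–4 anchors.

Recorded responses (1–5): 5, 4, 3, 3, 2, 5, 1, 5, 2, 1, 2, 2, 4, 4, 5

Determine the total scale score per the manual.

37

Convert to 0–4: 4, 3, 2, 2, 1, 4, 0, 4, 1, 0, 1, 1, 3, 3, 4
Reverse-coded (reversed = (0+4) − raw = 4 − raw):
  item 2: 4 − 3 = 1
  item 3: 4 − 2 = 2
  item 4: 4 − 2 = 2
  item 5: 4 − 1 = 3
  item 7: 4 − 0 = 4
  item 11: 4 − 1 = 3
  item 13: 4 − 3 = 1
Scored: 4, 1, 2, 2, 3, 4, 4, 4, 1, 0, 3, 1, 1, 3, 4
Total = 37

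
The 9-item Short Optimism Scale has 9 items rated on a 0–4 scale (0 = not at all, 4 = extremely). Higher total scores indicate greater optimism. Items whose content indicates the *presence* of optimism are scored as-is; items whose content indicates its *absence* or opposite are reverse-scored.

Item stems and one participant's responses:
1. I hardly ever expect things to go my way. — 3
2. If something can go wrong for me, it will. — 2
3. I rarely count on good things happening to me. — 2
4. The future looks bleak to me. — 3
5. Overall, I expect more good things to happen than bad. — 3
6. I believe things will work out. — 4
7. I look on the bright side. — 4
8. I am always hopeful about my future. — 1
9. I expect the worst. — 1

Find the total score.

Items 1, 2, 3, 4, 9 describe the absence/opposite of optimism → reverse-score.
reverse-coded value = 4 − response.
  item 1: 4 − 3 = 1
  item 2: 4 − 2 = 2
  item 3: 4 − 2 = 2
  item 4: 4 − 3 = 1
  item 5: 3
  item 6: 4
  item 7: 4
  item 8: 1
  item 9: 4 − 1 = 3
Total = 1 + 2 + 2 + 1 + 3 + 4 + 4 + 1 + 3 = 21

21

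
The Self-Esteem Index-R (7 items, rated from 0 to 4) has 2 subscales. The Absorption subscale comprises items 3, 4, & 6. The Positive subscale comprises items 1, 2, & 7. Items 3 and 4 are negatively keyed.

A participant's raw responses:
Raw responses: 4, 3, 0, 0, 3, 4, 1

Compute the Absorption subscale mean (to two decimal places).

4.00

Absorption items: 3, 4, 6.
Of these, items 3 and 4 are negatively keyed; on a 0–4 scale, reversed = 4 − raw.
  item 3: 4 − 0 = 4
  item 4: 4 − 0 = 4
  item 6: 4
Sum = 4 + 4 + 4 = 12
Mean = 12 / 3 = 4.00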